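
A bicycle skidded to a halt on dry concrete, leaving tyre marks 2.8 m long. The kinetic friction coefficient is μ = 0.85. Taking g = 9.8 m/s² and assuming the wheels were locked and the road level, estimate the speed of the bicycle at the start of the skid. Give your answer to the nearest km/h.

Deceleration a = μg = 0.85 × 9.8 = 8.330 m/s².
v = √(2a·d) = √(2 × 8.330 × 2.8) = √46.648 = 6.8299 m/s.
= 6.8299 × 3.6 = 24.588 km/h.

Initial speed ≈ 25 km/h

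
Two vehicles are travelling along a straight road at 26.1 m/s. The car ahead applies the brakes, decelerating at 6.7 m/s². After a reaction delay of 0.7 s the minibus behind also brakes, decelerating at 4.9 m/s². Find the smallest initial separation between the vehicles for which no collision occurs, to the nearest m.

Minimum gap ≈ 37 m

Leader travels v²/(2a_L) = 681.210 / 13.400 = 50.837 m before stopping.
Follower covers v·t_r = 26.1000 × 0.7 = 18.270 m while reacting, then v²/(2a_F) = 681.210 / 9.800 = 69.511 m while braking, for a total of 18.270 + 69.511 = 87.781 m.
Since a_F ≤ a_L and the follower starts braking later, the follower is never slower than the leader, so the closest approach is when both have stopped.
Minimum gap = 87.781 − 50.837 = 36.944 m.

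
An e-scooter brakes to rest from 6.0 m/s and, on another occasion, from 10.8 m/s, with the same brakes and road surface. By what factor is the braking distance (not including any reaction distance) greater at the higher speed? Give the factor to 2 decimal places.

Braking distance d = v²/(2a), so with a fixed, d ∝ v².
Factor = (10.8/6.0)² = 1.8000² = 3.2400.

Factor ≈ 3.24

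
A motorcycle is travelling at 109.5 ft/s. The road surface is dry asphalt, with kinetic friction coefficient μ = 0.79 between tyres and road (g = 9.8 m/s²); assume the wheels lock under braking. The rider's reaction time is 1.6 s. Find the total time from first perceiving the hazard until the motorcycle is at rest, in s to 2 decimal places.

Total time ≈ 5.91 s

109.5 ft/s × 0.3048 = 33.3756 m/s.
a = μg = 0.79 × 9.8 = 7.742 m/s².
Braking time = v/a = 33.3756 / 7.742 = 4.311 s.
Total = 1.6 + 4.311 = 5.911 s.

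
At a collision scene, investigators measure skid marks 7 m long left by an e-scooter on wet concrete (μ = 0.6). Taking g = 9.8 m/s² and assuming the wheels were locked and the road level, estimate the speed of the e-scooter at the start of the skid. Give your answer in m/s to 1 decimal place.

Initial speed ≈ 9.1 m/s

Deceleration a = μg = 0.6 × 9.8 = 5.880 m/s².
v = √(2a·d) = √(2 × 5.880 × 7) = √82.320 = 9.0730 m/s.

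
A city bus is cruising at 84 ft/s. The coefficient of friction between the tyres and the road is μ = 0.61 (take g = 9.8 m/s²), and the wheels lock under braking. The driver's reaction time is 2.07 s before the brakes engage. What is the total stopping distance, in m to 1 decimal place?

84 ft/s × 0.3048 = 25.6032 m/s.
a = μg = 0.61 × 9.8 = 5.978 m/s².
Reaction distance = v·t_r = 25.6032 × 2.07 = 52.999 m.
Braking distance = v²/(2a) = 25.6032² / (2 × 5.978) = 655.524 / 11.956 = 54.828 m.
Total = 52.999 + 54.828 = 107.827 m.

Total stopping distance ≈ 107.8 m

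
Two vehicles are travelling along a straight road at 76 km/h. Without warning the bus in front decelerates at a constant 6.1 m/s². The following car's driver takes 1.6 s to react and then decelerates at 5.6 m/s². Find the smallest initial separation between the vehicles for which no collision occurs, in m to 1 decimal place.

76 km/h ÷ 3.6 = 21.1111 m/s.
Leader travels v²/(2a_L) = 445.679 / 12.200 = 36.531 m before stopping.
Follower covers v·t_r = 21.1111 × 1.6 = 33.778 m while reacting, then v²/(2a_F) = 445.679 / 11.200 = 39.793 m while braking, for a total of 33.778 + 39.793 = 73.571 m.
Since a_F ≤ a_L and the follower starts braking later, the follower is never slower than the leader, so the closest approach is when both have stopped.
Minimum gap = 73.571 − 36.531 = 37.040 m.

Minimum gap ≈ 37.0 m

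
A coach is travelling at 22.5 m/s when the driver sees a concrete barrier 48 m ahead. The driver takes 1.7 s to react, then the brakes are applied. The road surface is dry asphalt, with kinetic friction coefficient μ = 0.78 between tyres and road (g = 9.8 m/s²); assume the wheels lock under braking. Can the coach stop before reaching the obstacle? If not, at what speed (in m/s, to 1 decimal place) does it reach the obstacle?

No — it strikes the obstacle at 18.9 m/s

a = μg = 0.78 × 9.8 = 7.644 m/s².
Reaction distance = 22.5000 × 1.7 = 38.250 m.
Braking distance needed to stop: v²/(2a) = 506.250 / 15.288 = 33.114 m, so total needed = 38.250 + 33.114 = 71.364 m > 48 m — it cannot stop.
Distance remaining when braking begins: 48 − 38.250 = 9.750 m.
v² = v₀² − 2a·d = 506.250 − 2 × 7.644 × 9.750 = 357.192 m²/s².
v = √357.192 = 18.900 m/s.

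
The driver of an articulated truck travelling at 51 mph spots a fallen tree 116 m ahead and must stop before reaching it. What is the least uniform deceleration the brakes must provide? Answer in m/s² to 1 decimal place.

51 mph × 0.44704 = 22.7990 m/s.
v² = 2a·d ⇒ a = v²/(2d) = 22.7990² / (2 × 116.000) = 519.794 / 232.000 = 2.2405 m/s².

Required deceleration ≈ 2.2 m/s²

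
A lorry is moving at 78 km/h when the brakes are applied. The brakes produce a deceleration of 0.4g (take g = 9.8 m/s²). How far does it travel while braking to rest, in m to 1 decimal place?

Braking distance ≈ 59.9 m

78 km/h ÷ 3.6 = 21.6667 m/s.
a = 0.4 × 9.8 = 3.920 m/s².
Braking distance = v²/(2a) = 21.6667² / (2 × 3.920) = 469.446 / 7.840 = 59.878 m.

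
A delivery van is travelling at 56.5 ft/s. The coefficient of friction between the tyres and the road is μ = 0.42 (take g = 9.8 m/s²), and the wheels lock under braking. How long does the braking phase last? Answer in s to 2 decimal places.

Braking time ≈ 4.18 s

56.5 ft/s × 0.3048 = 17.2212 m/s.
a = μg = 0.42 × 9.8 = 4.116 m/s².
Braking time = v/a = 17.2212 / 4.116 = 4.184 s.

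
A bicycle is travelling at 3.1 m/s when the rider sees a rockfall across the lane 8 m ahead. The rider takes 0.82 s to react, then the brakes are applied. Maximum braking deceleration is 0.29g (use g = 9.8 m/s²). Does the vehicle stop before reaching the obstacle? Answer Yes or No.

Yes

a = 0.29 × 9.8 = 2.842 m/s².
Reaction distance = 3.1000 × 0.82 = 2.542 m.
Braking distance = v²/(2a) = 9.610 / 5.684 = 1.691 m.
Total stopping distance = 2.542 + 1.691 = 4.233 m, vs 8 m available — it stops with 8 − 4.233 = 3.767 m to spare.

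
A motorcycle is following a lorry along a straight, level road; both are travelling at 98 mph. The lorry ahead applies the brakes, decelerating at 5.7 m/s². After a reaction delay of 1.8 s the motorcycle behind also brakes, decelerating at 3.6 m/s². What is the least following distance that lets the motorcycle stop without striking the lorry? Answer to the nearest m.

98 mph × 0.44704 = 43.8099 m/s.
Leader travels v²/(2a_L) = 1919.307 / 11.400 = 168.360 m before stopping.
Follower covers v·t_r = 43.8099 × 1.8 = 78.858 m while reacting, then v²/(2a_F) = 1919.307 / 7.200 = 266.570 m while braking, for a total of 78.858 + 266.570 = 345.428 m.
Since a_F ≤ a_L and the follower starts braking later, the follower is never slower than the leader, so the closest approach is when both have stopped.
Minimum gap = 345.428 − 168.360 = 177.068 m.

Minimum gap ≈ 177 m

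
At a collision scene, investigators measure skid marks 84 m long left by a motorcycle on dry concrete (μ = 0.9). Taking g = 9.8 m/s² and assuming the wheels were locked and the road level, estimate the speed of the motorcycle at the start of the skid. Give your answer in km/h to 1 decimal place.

Deceleration a = μg = 0.9 × 9.8 = 8.820 m/s².
v = √(2a·d) = √(2 × 8.820 × 84) = √1481.760 = 38.4936 m/s.
= 38.4936 × 3.6 = 138.577 km/h.

Initial speed ≈ 138.6 km/h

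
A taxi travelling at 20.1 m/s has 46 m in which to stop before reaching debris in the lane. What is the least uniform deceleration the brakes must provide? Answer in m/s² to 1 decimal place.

Required deceleration ≈ 4.4 m/s²

v² = 2a·d ⇒ a = v²/(2d) = 20.1000² / (2 × 46.000) = 404.010 / 92.000 = 4.3914 m/s².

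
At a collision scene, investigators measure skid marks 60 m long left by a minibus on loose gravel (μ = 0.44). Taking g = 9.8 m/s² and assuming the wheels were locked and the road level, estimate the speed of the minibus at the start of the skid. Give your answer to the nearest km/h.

Deceleration a = μg = 0.44 × 9.8 = 4.312 m/s².
v = √(2a·d) = √(2 × 4.312 × 60) = √517.440 = 22.7473 m/s.
= 22.7473 × 3.6 = 81.890 km/h.

Initial speed ≈ 82 km/h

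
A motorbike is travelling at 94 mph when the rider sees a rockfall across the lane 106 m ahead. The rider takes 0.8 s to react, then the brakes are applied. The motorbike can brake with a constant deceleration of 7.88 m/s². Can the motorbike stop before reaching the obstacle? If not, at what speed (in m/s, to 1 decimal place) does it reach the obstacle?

No — it strikes the obstacle at 25.0 m/s

94 mph × 0.44704 = 42.0218 m/s.
Reaction distance = 42.0218 × 0.8 = 33.617 m.
Braking distance needed to stop: v²/(2a) = 1765.832 / 15.760 = 112.045 m, so total needed = 33.617 + 112.045 = 145.662 m > 106 m — it cannot stop.
Distance remaining when braking begins: 106 − 33.617 = 72.383 m.
v² = v₀² − 2a·d = 1765.832 − 2 × 7.880 × 72.383 = 625.076 m²/s².
v = √625.076 = 25.002 m/s.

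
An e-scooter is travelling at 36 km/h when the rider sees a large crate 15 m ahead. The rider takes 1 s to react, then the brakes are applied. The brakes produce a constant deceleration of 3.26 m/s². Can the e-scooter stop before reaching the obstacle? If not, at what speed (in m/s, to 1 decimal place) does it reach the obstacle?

No — it strikes the obstacle at 8.2 m/s

36 km/h ÷ 3.6 = 10.0000 m/s.
Reaction distance = 10.0000 × 1 = 10.000 m.
Braking distance needed to stop: v²/(2a) = 100.000 / 6.520 = 15.337 m, so total needed = 10.000 + 15.337 = 25.337 m > 15 m — it cannot stop.
Distance remaining when braking begins: 15 − 10.000 = 5.000 m.
v² = v₀² − 2a·d = 100.000 − 2 × 3.260 × 5.000 = 67.400 m²/s².
v = √67.400 = 8.210 m/s.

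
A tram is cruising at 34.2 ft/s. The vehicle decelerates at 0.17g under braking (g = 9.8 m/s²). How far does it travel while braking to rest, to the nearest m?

Braking distance ≈ 33 m

34.2 ft/s × 0.3048 = 10.4242 m/s.
a = 0.17 × 9.8 = 1.666 m/s².
Braking distance = v²/(2a) = 10.4242² / (2 × 1.666) = 108.664 / 3.332 = 32.612 m.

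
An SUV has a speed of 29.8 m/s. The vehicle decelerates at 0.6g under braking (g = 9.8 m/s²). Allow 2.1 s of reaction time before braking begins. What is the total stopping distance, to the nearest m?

Total stopping distance ≈ 138 m

a = 0.6 × 9.8 = 5.880 m/s².
Reaction distance = v·t_r = 29.8000 × 2.1 = 62.580 m.
Braking distance = v²/(2a) = 29.8000² / (2 × 5.880) = 888.040 / 11.760 = 75.514 m.
Total = 62.580 + 75.514 = 138.094 m.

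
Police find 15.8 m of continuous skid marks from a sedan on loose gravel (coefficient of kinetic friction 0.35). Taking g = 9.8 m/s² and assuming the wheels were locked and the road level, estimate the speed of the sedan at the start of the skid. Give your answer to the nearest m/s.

Deceleration a = μg = 0.35 × 9.8 = 3.430 m/s².
v = √(2a·d) = √(2 × 3.430 × 15.8) = √108.388 = 10.4110 m/s.

Initial speed ≈ 10 m/s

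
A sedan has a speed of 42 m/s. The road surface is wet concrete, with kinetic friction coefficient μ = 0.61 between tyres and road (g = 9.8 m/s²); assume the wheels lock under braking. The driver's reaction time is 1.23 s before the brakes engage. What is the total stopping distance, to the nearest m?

Total stopping distance ≈ 199 m

a = μg = 0.61 × 9.8 = 5.978 m/s².
Reaction distance = v·t_r = 42.0000 × 1.23 = 51.660 m.
Braking distance = v²/(2a) = 42.0000² / (2 × 5.978) = 1764.000 / 11.956 = 147.541 m.
Total = 51.660 + 147.541 = 199.201 m.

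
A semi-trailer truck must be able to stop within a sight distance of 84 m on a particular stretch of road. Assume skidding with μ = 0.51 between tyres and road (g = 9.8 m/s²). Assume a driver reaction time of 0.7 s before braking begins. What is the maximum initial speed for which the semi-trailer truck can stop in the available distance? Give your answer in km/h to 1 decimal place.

Maximum speed ≈ 92.5 km/h

a = μg = 0.51 × 9.8 = 4.998 m/s².
Stopping distance: v·t_r + v²/(2a) = 84 with t_r = 0.7 s and a = 4.998 m/s².
So v² + 6.997 v − 839.66 = 0.
Positive root: v = −a·t_r + √((a·t_r)² + 2a·d) = −3.499 + √(12.243 + 839.66) = 25.6884 m/s.
25.6884 m/s × 3.6 = 92.478 km/h.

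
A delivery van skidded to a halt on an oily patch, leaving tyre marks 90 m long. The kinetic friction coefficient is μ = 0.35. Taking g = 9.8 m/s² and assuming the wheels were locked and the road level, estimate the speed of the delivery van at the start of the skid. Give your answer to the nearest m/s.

Deceleration a = μg = 0.35 × 9.8 = 3.430 m/s².
v = √(2a·d) = √(2 × 3.430 × 90) = √617.400 = 24.8475 m/s.

Initial speed ≈ 25 m/s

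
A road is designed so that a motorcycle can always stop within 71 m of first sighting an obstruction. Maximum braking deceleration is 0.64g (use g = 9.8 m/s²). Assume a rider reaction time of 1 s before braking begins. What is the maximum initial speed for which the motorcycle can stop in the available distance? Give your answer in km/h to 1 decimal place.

a = 0.64 × 9.8 = 6.272 m/s².
Stopping distance: v·t_r + v²/(2a) = 71 with t_r = 1 s and a = 6.272 m/s².
So v² + 12.544 v − 890.62 = 0.
Positive root: v = −a·t_r + √((a·t_r)² + 2a·d) = −6.272 + √(39.338 + 890.62) = 24.2232 m/s.
24.2232 m/s × 3.6 = 87.204 km/h.

Maximum speed ≈ 87.2 km/h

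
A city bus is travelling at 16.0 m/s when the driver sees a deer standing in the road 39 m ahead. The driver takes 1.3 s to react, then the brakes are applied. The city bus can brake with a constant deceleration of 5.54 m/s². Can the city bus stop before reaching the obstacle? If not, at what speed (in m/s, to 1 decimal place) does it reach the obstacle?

No — it strikes the obstacle at 7.4 m/s

Reaction distance = 16.0000 × 1.3 = 20.800 m.
Braking distance needed to stop: v²/(2a) = 256.000 / 11.080 = 23.105 m, so total needed = 20.800 + 23.105 = 43.905 m > 39 m — it cannot stop.
Distance remaining when braking begins: 39 − 20.800 = 18.200 m.
v² = v₀² − 2a·d = 256.000 − 2 × 5.540 × 18.200 = 54.344 m²/s².
v = √54.344 = 7.372 m/s.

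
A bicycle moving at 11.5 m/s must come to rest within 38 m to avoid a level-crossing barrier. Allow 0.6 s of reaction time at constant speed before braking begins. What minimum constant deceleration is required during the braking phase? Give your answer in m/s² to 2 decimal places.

Distance covered during reaction = 11.5000 × 0.6 = 6.900 m.
Distance available for braking: 38 − 6.900 = 31.100 m.
v² = 2a·d ⇒ a = v²/(2d) = 11.5000² / (2 × 31.100) = 132.250 / 62.200 = 2.1262 m/s².

Required deceleration ≈ 2.13 m/s²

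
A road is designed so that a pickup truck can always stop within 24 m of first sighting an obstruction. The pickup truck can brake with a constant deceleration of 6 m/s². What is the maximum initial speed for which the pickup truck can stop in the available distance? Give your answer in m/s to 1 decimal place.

Maximum speed ≈ 17.0 m/s

v²/(2a) = d ⇒ v = √(2 × 6.000 × 24) = √288.00 = 16.9706 m/s.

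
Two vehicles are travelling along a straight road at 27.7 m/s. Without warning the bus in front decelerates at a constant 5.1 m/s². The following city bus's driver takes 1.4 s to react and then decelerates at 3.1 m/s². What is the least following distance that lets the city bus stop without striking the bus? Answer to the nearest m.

Leader travels v²/(2a_L) = 767.290 / 10.200 = 75.225 m before stopping.
Follower covers v·t_r = 27.7000 × 1.4 = 38.780 m while reacting, then v²/(2a_F) = 767.290 / 6.200 = 123.756 m while braking, for a total of 38.780 + 123.756 = 162.536 m.
Since a_F ≤ a_L and the follower starts braking later, the follower is never slower than the leader, so the closest approach is when both have stopped.
Minimum gap = 162.536 − 75.225 = 87.311 m.

Minimum gap ≈ 87 m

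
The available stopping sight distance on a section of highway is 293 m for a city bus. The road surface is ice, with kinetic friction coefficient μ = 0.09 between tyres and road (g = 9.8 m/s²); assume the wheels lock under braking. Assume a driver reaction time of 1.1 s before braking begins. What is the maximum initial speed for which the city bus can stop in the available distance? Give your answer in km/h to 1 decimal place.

a = μg = 0.09 × 9.8 = 0.882 m/s².
Stopping distance: v·t_r + v²/(2a) = 293 with t_r = 1.1 s and a = 0.882 m/s².
So v² + 1.940 v − 516.85 = 0.
Positive root: v = −a·t_r + √((a·t_r)² + 2a·d) = −0.970 + √(0.941 + 516.85) = 21.7850 m/s.
21.7850 m/s × 3.6 = 78.426 km/h.

Maximum speed ≈ 78.4 km/h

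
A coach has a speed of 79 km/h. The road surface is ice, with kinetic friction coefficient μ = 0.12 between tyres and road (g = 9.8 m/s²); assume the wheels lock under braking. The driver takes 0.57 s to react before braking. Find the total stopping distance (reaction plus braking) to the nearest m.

79 km/h ÷ 3.6 = 21.9444 m/s.
a = μg = 0.12 × 9.8 = 1.176 m/s².
Reaction distance = v·t_r = 21.9444 × 0.57 = 12.508 m.
Braking distance = v²/(2a) = 21.9444² / (2 × 1.176) = 481.557 / 2.352 = 204.744 m.
Total = 12.508 + 204.744 = 217.252 m.

Total stopping distance ≈ 217 m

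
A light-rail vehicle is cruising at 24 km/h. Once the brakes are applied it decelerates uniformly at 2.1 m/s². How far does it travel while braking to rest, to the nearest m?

Braking distance ≈ 11 m

24 km/h ÷ 3.6 = 6.6667 m/s.
Braking distance = v²/(2a) = 6.6667² / (2 × 2.100) = 44.445 / 4.200 = 10.582 m.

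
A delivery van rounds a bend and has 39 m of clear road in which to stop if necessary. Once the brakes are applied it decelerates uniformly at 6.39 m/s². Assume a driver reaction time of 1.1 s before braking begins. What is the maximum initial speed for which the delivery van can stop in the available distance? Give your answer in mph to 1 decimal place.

Maximum speed ≈ 36.6 mph

Stopping distance: v·t_r + v²/(2a) = 39 with t_r = 1.1 s and a = 6.390 m/s².
So v² + 14.058 v − 498.42 = 0.
Positive root: v = −a·t_r + √((a·t_r)² + 2a·d) = −7.029 + √(49.407 + 498.42) = 16.3767 m/s.
16.3767 m/s ÷ 0.44704 = 36.634 mph.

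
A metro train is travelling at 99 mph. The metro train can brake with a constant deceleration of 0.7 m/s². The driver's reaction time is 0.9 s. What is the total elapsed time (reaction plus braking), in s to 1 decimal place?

Total time ≈ 64.1 s

99 mph × 0.44704 = 44.2570 m/s.
Braking time = v/a = 44.2570 / 0.700 = 63.224 s.
Total = 0.9 + 63.224 = 64.124 s.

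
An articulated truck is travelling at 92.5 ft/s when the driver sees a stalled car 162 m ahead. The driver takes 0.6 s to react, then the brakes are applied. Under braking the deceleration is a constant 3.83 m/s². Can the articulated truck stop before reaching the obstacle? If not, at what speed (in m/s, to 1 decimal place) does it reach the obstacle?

Yes — it stops about 41.3 m short of the obstacle, so it never reaches it

92.5 ft/s × 0.3048 = 28.1940 m/s.
Reaction distance = 28.1940 × 0.6 = 16.916 m.
Braking distance = v²/(2a) = 794.902 / 7.660 = 103.773 m.
Total stopping distance = 16.916 + 103.773 = 120.689 m, vs 162 m available — it stops with 162 − 120.689 = 41.311 m to spare.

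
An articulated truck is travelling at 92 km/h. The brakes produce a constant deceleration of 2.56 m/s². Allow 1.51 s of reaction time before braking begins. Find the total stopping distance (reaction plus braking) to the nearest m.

92 km/h ÷ 3.6 = 25.5556 m/s.
Reaction distance = v·t_r = 25.5556 × 1.51 = 38.589 m.
Braking distance = v²/(2a) = 25.5556² / (2 × 2.560) = 653.089 / 5.120 = 127.556 m.
Total = 38.589 + 127.556 = 166.145 m.

Total stopping distance ≈ 166 m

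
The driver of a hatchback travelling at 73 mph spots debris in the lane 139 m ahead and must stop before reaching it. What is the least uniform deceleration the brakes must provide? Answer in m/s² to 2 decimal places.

Required deceleration ≈ 3.83 m/s²

73 mph × 0.44704 = 32.6339 m/s.
v² = 2a·d ⇒ a = v²/(2d) = 32.6339² / (2 × 139.000) = 1064.971 / 278.000 = 3.8308 m/s².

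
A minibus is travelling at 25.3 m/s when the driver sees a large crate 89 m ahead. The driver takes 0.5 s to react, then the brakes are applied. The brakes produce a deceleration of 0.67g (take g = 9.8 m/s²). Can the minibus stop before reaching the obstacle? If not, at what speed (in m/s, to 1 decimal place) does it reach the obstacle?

Yes — it stops about 27.6 m short of the obstacle, so it never reaches it

a = 0.67 × 9.8 = 6.566 m/s².
Reaction distance = 25.3000 × 0.5 = 12.650 m.
Braking distance = v²/(2a) = 640.090 / 13.132 = 48.743 m.
Total stopping distance = 12.650 + 48.743 = 61.393 m, vs 89 m available — it stops with 89 − 61.393 = 27.607 m to spare.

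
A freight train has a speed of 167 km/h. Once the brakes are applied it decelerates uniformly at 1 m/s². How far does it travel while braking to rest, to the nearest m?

167 km/h ÷ 3.6 = 46.3889 m/s.
Braking distance = v²/(2a) = 46.3889² / (2 × 1.000) = 2151.930 / 2.000 = 1075.965 m.

Braking distance ≈ 1076 m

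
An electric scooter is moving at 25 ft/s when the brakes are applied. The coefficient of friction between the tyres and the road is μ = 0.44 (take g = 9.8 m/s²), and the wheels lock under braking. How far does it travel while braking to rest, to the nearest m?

25 ft/s × 0.3048 = 7.6200 m/s.
a = μg = 0.44 × 9.8 = 4.312 m/s².
Braking distance = v²/(2a) = 7.6200² / (2 × 4.312) = 58.064 / 8.624 = 6.733 m.

Braking distance ≈ 7 m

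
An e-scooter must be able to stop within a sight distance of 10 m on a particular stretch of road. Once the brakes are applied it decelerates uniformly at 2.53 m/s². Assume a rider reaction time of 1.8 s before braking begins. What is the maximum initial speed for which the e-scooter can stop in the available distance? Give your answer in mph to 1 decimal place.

Stopping distance: v·t_r + v²/(2a) = 10 with t_r = 1.8 s and a = 2.530 m/s².
So v² + 9.108 v − 50.60 = 0.
Positive root: v = −a·t_r + √((a·t_r)² + 2a·d) = −4.554 + √(20.739 + 50.60) = 3.8922 m/s.
3.8922 m/s ÷ 0.44704 = 8.707 mph.

Maximum speed ≈ 8.7 mph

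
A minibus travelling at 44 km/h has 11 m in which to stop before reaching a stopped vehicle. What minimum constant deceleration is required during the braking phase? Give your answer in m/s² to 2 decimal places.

44 km/h ÷ 3.6 = 12.2222 m/s.
v² = 2a·d ⇒ a = v²/(2d) = 12.2222² / (2 × 11.000) = 149.382 / 22.000 = 6.7901 m/s².

Required deceleration ≈ 6.79 m/s²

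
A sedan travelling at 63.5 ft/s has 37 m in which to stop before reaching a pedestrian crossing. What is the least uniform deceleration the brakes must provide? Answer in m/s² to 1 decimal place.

Required deceleration ≈ 5.1 m/s²

63.5 ft/s × 0.3048 = 19.3548 m/s.
v² = 2a·d ⇒ a = v²/(2d) = 19.3548² / (2 × 37.000) = 374.608 / 74.000 = 5.0623 m/s².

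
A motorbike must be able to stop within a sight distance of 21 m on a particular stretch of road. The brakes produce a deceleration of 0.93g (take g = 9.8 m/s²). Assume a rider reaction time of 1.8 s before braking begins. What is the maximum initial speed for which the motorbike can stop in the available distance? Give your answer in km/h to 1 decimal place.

a = 0.93 × 9.8 = 9.114 m/s².
Stopping distance: v·t_r + v²/(2a) = 21 with t_r = 1.8 s and a = 9.114 m/s².
So v² + 32.810 v − 382.79 = 0.
Positive root: v = −a·t_r + √((a·t_r)² + 2a·d) = −16.405 + √(269.124 + 382.79) = 9.1276 m/s.
9.1276 m/s × 3.6 = 32.859 km/h.

Maximum speed ≈ 32.9 km/h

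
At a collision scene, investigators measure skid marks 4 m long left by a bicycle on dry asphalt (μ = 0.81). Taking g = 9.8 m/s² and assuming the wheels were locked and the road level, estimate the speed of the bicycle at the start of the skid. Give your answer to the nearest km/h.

Deceleration a = μg = 0.81 × 9.8 = 7.938 m/s².
v = √(2a·d) = √(2 × 7.938 × 4) = √63.504 = 7.9689 m/s.
= 7.9689 × 3.6 = 28.688 km/h.

Initial speed ≈ 29 km/h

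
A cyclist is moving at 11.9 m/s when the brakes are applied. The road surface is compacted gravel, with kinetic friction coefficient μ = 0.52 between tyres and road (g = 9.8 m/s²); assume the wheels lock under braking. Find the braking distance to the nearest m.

Braking distance ≈ 14 m

a = μg = 0.52 × 9.8 = 5.096 m/s².
Braking distance = v²/(2a) = 11.9000² / (2 × 5.096) = 141.610 / 10.192 = 13.894 m.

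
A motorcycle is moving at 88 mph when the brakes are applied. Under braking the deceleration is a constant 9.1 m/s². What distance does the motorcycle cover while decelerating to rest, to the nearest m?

Braking distance ≈ 85 m

88 mph × 0.44704 = 39.3395 m/s.
Braking distance = v²/(2a) = 39.3395² / (2 × 9.100) = 1547.596 / 18.200 = 85.033 m.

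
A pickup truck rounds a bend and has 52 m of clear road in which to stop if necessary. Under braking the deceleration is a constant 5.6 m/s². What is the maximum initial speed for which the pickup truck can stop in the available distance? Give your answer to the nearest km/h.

Maximum speed ≈ 87 km/h

v²/(2a) = d ⇒ v = √(2 × 5.600 × 52) = √582.40 = 24.1330 m/s.
24.1330 m/s × 3.6 = 86.879 km/h.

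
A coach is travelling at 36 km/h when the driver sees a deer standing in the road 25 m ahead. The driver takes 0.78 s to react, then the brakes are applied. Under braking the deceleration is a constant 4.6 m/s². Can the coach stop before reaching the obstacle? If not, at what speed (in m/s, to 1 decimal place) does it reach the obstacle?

36 km/h ÷ 3.6 = 10.0000 m/s.
Reaction distance = 10.0000 × 0.78 = 7.800 m.
Braking distance = v²/(2a) = 100.000 / 9.200 = 10.870 m.
Total stopping distance = 7.800 + 10.870 = 18.670 m, vs 25 m available — it stops with 25 − 18.670 = 6.330 m to spare.

Yes — it stops about 6.3 m short of the obstacle, so it never reaches it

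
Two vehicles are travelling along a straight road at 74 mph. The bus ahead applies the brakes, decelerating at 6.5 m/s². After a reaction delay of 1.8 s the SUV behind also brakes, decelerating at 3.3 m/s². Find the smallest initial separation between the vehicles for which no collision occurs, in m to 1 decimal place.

74 mph × 0.44704 = 33.0810 m/s.
Leader travels v²/(2a_L) = 1094.353 / 13.000 = 84.181 m before stopping.
Follower covers v·t_r = 33.0810 × 1.8 = 59.546 m while reacting, then v²/(2a_F) = 1094.353 / 6.600 = 165.811 m while braking, for a total of 59.546 + 165.811 = 225.357 m.
Since a_F ≤ a_L and the follower starts braking later, the follower is never slower than the leader, so the closest approach is when both have stopped.
Minimum gap = 225.357 − 84.181 = 141.176 m.

Minimum gap ≈ 141.2 m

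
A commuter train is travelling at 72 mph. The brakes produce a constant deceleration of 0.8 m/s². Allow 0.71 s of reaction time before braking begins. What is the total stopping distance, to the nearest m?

72 mph × 0.44704 = 32.1869 m/s.
Reaction distance = v·t_r = 32.1869 × 0.71 = 22.853 m.
Braking distance = v²/(2a) = 32.1869² / (2 × 0.800) = 1035.997 / 1.600 = 647.498 m.
Total = 22.853 + 647.498 = 670.351 m.

Total stopping distance ≈ 670 m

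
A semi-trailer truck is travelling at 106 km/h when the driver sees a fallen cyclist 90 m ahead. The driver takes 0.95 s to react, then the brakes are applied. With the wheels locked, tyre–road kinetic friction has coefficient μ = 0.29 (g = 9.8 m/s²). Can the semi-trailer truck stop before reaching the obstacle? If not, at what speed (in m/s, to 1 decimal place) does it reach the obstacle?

106 km/h ÷ 3.6 = 29.4444 m/s.
a = μg = 0.29 × 9.8 = 2.842 m/s².
Reaction distance = 29.4444 × 0.95 = 27.972 m.
Braking distance needed to stop: v²/(2a) = 866.973 / 5.684 = 152.529 m, so total needed = 27.972 + 152.529 = 180.501 m > 90 m — it cannot stop.
Distance remaining when braking begins: 90 − 27.972 = 62.028 m.
v² = v₀² − 2a·d = 866.973 − 2 × 2.842 × 62.028 = 514.406 m²/s².
v = √514.406 = 22.681 m/s.

No — it strikes the obstacle at 22.7 m/s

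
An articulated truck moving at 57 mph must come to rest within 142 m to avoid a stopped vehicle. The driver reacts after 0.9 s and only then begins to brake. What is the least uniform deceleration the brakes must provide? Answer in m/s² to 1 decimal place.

57 mph × 0.44704 = 25.4813 m/s.
Distance covered during reaction = 25.4813 × 0.9 = 22.933 m.
Distance available for braking: 142 − 22.933 = 119.067 m.
v² = 2a·d ⇒ a = v²/(2d) = 25.4813² / (2 × 119.067) = 649.297 / 238.134 = 2.7266 m/s².

Required deceleration ≈ 2.7 m/s²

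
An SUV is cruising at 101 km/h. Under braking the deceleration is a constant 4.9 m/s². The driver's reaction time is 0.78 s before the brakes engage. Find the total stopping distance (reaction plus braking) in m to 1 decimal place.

101 km/h ÷ 3.6 = 28.0556 m/s.
Reaction distance = v·t_r = 28.0556 × 0.78 = 21.883 m.
Braking distance = v²/(2a) = 28.0556² / (2 × 4.900) = 787.117 / 9.800 = 80.318 m.
Total = 21.883 + 80.318 = 102.201 m.

Total stopping distance ≈ 102.2 m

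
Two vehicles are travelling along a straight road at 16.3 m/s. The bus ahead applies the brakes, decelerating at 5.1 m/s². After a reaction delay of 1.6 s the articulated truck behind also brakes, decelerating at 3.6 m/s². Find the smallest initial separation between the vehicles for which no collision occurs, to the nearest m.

Leader travels v²/(2a_L) = 265.690 / 10.200 = 26.048 m before stopping.
Follower covers v·t_r = 16.3000 × 1.6 = 26.080 m while reacting, then v²/(2a_F) = 265.690 / 7.200 = 36.901 m while braking, for a total of 26.080 + 36.901 = 62.981 m.
Since a_F ≤ a_L and the follower starts braking later, the follower is never slower than the leader, so the closest approach is when both have stopped.
Minimum gap = 62.981 − 26.048 = 36.933 m.

Minimum gap ≈ 37 m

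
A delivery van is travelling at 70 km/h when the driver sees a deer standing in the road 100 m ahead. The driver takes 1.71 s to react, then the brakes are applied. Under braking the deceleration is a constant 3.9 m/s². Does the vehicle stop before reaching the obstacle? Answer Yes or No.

Yes

70 km/h ÷ 3.6 = 19.4444 m/s.
Reaction distance = 19.4444 × 1.71 = 33.250 m.
Braking distance = v²/(2a) = 378.085 / 7.800 = 48.472 m.
Total stopping distance = 33.250 + 48.472 = 81.722 m, vs 100 m available — it stops with 100 − 81.722 = 18.278 m to spare.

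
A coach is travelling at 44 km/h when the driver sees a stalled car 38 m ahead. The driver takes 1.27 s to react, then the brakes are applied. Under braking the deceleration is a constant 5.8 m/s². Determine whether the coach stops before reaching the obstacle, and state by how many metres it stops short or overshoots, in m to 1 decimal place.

Yes — it stops 9.6 m short of the obstacle

44 km/h ÷ 3.6 = 12.2222 m/s.
Reaction distance = 12.2222 × 1.27 = 15.522 m.
Braking distance = v²/(2a) = 149.382 / 11.600 = 12.878 m.
Total stopping distance = 15.522 + 12.878 = 28.400 m, vs 38 m available — it stops with 38 − 28.400 = 9.600 m to spare.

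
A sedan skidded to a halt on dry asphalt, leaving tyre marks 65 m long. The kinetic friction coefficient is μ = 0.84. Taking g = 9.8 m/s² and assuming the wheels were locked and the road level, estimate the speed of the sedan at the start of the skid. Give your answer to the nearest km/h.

Initial speed ≈ 118 km/h

Deceleration a = μg = 0.84 × 9.8 = 8.232 m/s².
v = √(2a·d) = √(2 × 8.232 × 65) = √1070.160 = 32.7133 m/s.
= 32.7133 × 3.6 = 117.768 km/h.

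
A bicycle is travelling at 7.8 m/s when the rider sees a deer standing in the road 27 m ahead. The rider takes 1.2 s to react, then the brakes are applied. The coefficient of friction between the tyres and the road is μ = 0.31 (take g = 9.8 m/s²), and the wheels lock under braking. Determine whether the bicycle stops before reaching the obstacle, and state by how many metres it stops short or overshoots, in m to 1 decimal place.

Yes — it stops 7.6 m short of the obstacle

a = μg = 0.31 × 9.8 = 3.038 m/s².
Reaction distance = 7.8000 × 1.2 = 9.360 m.
Braking distance = v²/(2a) = 60.840 / 6.076 = 10.013 m.
Total stopping distance = 9.360 + 10.013 = 19.373 m, vs 27 m available — it stops with 27 − 19.373 = 7.627 m to spare.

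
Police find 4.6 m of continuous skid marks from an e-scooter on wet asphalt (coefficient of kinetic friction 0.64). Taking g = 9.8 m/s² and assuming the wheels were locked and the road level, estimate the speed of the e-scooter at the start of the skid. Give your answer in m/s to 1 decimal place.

Initial speed ≈ 7.6 m/s

Deceleration a = μg = 0.64 × 9.8 = 6.272 m/s².
v = √(2a·d) = √(2 × 6.272 × 4.6) = √57.702 = 7.5962 m/s.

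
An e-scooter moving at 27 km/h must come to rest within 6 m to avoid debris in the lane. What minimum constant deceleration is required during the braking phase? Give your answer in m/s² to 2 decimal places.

Required deceleration ≈ 4.69 m/s²

27 km/h ÷ 3.6 = 7.5000 m/s.
v² = 2a·d ⇒ a = v²/(2d) = 7.5000² / (2 × 6.000) = 56.250 / 12.000 = 4.6875 m/s².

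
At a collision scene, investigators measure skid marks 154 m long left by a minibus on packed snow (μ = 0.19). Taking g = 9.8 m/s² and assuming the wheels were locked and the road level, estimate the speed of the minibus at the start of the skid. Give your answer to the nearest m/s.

Initial speed ≈ 24 m/s

Deceleration a = μg = 0.19 × 9.8 = 1.862 m/s².
v = √(2a·d) = √(2 × 1.862 × 154) = √573.496 = 23.9478 m/s.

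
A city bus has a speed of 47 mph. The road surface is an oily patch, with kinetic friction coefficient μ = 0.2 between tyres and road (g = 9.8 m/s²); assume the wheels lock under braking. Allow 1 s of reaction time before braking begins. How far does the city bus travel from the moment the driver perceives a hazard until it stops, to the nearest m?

47 mph × 0.44704 = 21.0109 m/s.
a = μg = 0.2 × 9.8 = 1.960 m/s².
Reaction distance = v·t_r = 21.0109 × 1 = 21.011 m.
Braking distance = v²/(2a) = 21.0109² / (2 × 1.960) = 441.458 / 3.920 = 112.617 m.
Total = 21.011 + 112.617 = 133.628 m.

Total stopping distance ≈ 134 m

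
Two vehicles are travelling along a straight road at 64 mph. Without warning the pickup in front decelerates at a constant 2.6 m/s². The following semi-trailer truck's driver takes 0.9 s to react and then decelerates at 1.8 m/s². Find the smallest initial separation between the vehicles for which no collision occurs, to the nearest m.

Minimum gap ≈ 96 m

64 mph × 0.44704 = 28.6106 m/s.
Leader travels v²/(2a_L) = 818.566 / 5.200 = 157.417 m before stopping.
Follower covers v·t_r = 28.6106 × 0.9 = 25.750 m while reacting, then v²/(2a_F) = 818.566 / 3.600 = 227.379 m while braking, for a total of 25.750 + 227.379 = 253.129 m.
Since a_F ≤ a_L and the follower starts braking later, the follower is never slower than the leader, so the closest approach is when both have stopped.
Minimum gap = 253.129 − 157.417 = 95.712 m.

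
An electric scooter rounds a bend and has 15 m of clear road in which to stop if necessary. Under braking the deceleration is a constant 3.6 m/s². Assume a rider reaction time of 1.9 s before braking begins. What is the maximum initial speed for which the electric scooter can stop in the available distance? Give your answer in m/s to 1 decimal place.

Stopping distance: v·t_r + v²/(2a) = 15 with t_r = 1.9 s and a = 3.600 m/s².
So v² + 13.680 v − 108.00 = 0.
Positive root: v = −a·t_r + √((a·t_r)² + 2a·d) = −6.840 + √(46.786 + 108.00) = 5.6013 m/s.

Maximum speed ≈ 5.6 m/s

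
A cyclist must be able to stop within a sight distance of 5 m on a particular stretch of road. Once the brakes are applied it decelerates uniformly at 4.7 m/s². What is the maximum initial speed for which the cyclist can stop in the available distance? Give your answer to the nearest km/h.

v²/(2a) = d ⇒ v = √(2 × 4.700 × 5) = √47.00 = 6.8557 m/s.
6.8557 m/s × 3.6 = 24.681 km/h.

Maximum speed ≈ 25 km/h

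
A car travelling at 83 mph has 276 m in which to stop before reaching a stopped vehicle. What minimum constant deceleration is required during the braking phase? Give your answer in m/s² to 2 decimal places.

Required deceleration ≈ 2.49 m/s²

83 mph × 0.44704 = 37.1043 m/s.
v² = 2a·d ⇒ a = v²/(2d) = 37.1043² / (2 × 276.000) = 1376.729 / 552.000 = 2.4941 m/s².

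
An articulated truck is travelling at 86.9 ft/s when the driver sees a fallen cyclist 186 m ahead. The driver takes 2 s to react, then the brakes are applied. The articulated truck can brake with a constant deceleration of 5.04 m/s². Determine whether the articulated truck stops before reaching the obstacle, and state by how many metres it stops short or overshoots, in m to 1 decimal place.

Yes — it stops 63.4 m short of the obstacle

86.9 ft/s × 0.3048 = 26.4871 m/s.
Reaction distance = 26.4871 × 2 = 52.974 m.
Braking distance = v²/(2a) = 701.566 / 10.080 = 69.600 m.
Total stopping distance = 52.974 + 69.600 = 122.574 m, vs 186 m available — it stops with 186 − 122.574 = 63.426 m to spare.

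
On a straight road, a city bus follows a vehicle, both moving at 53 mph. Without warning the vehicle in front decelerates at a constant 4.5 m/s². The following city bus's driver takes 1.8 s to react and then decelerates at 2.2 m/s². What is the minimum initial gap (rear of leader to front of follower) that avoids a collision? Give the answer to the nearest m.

53 mph × 0.44704 = 23.6931 m/s.
Leader travels v²/(2a_L) = 561.363 / 9.000 = 62.374 m before stopping.
Follower covers v·t_r = 23.6931 × 1.8 = 42.648 m while reacting, then v²/(2a_F) = 561.363 / 4.400 = 127.582 m while braking, for a total of 42.648 + 127.582 = 170.230 m.
Since a_F ≤ a_L and the follower starts braking later, the follower is never slower than the leader, so the closest approach is when both have stopped.
Minimum gap = 170.230 − 62.374 = 107.856 m.

Minimum gap ≈ 108 m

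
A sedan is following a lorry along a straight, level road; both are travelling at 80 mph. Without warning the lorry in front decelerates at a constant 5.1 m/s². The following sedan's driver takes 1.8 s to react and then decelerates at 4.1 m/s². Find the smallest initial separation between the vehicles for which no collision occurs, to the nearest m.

Minimum gap ≈ 95 m

80 mph × 0.44704 = 35.7632 m/s.
Leader travels v²/(2a_L) = 1279.006 / 10.200 = 125.393 m before stopping.
Follower covers v·t_r = 35.7632 × 1.8 = 64.374 m while reacting, then v²/(2a_F) = 1279.006 / 8.200 = 155.976 m while braking, for a total of 64.374 + 155.976 = 220.350 m.
Since a_F ≤ a_L and the follower starts braking later, the follower is never slower than the leader, so the closest approach is when both have stopped.
Minimum gap = 220.350 − 125.393 = 94.957 m.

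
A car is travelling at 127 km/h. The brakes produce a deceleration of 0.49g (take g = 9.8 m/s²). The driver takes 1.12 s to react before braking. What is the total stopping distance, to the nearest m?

127 km/h ÷ 3.6 = 35.2778 m/s.
a = 0.49 × 9.8 = 4.802 m/s².
Reaction distance = v·t_r = 35.2778 × 1.12 = 39.511 m.
Braking distance = v²/(2a) = 35.2778² / (2 × 4.802) = 1244.523 / 9.604 = 129.584 m.
Total = 39.511 + 129.584 = 169.095 m.

Total stopping distance ≈ 169 m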